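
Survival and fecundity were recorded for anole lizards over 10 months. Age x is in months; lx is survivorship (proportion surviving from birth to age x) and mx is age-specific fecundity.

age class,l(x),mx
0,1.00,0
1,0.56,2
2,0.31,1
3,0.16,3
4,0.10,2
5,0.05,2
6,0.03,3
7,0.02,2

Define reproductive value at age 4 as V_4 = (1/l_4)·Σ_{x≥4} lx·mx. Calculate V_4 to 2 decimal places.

4.30

lx·mx for x ≥ 4: 0.2, 0.1, 0.09, 0.04 → sum = 0.43
V_4 = 0.43 / l_4 = 0.43 / 0.1 = 4.3 → 4.30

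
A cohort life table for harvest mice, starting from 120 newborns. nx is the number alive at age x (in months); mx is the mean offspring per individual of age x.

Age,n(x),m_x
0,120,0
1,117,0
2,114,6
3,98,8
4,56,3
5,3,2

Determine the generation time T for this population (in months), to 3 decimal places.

2.693

lx = nx/n0 = nx/120: 1, 0.975, 0.95, 0.81667…, 0.46667…, 0.025
lx·mx: 0, 0, 5.7, 6.533333…, 1.4…, 0.05 → R0 = 13.683333…
x·lx·mx: 0, 0, 11.4, 19.6…, 5.6…, 0.25 → Σ = 36.85…
T = 36.85… / 13.683333… = 2.693057… → 2.693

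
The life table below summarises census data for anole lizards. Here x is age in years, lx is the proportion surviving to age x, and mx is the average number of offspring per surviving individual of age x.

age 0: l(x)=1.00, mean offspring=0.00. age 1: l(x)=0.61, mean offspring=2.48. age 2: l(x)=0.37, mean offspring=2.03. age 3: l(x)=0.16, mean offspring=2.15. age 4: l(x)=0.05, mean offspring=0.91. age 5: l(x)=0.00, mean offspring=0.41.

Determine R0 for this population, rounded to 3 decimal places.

2.653

lx·mx by age: 0, 1.5128, 0.7511, 0.344, 0.0455, 0
R0 = Σ lx·mx = 2.6534 → 2.653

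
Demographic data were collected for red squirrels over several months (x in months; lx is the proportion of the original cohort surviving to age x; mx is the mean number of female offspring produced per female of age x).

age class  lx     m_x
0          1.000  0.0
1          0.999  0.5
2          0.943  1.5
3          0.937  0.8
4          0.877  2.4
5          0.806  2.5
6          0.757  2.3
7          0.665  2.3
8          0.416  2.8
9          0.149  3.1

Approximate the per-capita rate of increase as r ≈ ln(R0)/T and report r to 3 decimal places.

R0 = Σ lx·mx = 0 + 0.4995 + 1.4145 + 0.7496 + 2.1048 + 2.015 + 1.7411 + 1.5295 + 1.1648 + 0.4619 = 11.6807
Σ x·lx·mx = 58.7001; T = 58.7001/11.6807 = 5.02539…
r ≈ ln(R0)/T = ln(11.6807)/5.02539… = 0.4891… → 0.489

0.489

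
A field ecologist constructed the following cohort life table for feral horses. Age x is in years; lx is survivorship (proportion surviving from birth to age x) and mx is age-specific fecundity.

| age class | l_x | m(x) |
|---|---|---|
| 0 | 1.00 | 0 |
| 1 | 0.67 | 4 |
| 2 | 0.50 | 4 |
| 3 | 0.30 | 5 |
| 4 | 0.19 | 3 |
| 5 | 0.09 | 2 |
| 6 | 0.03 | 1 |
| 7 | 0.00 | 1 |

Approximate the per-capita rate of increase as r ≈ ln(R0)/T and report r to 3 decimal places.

0.929

R0 = Σ lx·mx = 0 + 2.68 + 2 + 1.5 + 0.57 + 0.18 + 0.03 + 0 = 6.96
Σ x·lx·mx = 14.54; T = 14.54/6.96 = 2.08908…
r ≈ ln(R0)/T = ln(6.96)/2.08908… = 0.92872… → 0.929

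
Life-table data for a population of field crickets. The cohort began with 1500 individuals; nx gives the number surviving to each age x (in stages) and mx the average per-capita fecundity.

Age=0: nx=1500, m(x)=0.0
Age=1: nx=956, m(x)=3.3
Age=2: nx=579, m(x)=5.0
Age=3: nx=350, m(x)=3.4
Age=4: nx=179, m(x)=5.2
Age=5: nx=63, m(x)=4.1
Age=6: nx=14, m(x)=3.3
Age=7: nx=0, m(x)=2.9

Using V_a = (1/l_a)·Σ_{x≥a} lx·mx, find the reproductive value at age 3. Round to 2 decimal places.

6.93

lx = nx/n0 = nx/1500: 1, 0.63733…, 0.386, 0.23333…, 0.11933…, 0.042, 0.00933…, 0
lx·mx for x ≥ 3: 0.793333…, 0.620533…, 0.1722, 0.0308…, 0 → sum = 1.616867…
V_3 = 1.616867… / l_3 = 1.616867… / 0.233333… = 6.929429… → 6.93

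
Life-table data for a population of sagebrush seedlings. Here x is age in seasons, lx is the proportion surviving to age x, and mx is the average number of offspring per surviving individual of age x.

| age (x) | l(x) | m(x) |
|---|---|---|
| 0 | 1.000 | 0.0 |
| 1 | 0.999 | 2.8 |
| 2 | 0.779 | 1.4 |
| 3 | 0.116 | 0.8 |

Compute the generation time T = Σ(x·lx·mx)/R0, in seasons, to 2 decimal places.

lx·mx: 0, 2.7972, 1.0906, 0.0928 → R0 = 3.9806
x·lx·mx: 0, 2.7972, 2.1812, 0.2784 → Σ = 5.2568
T = 5.2568 / 3.9806 = 1.320605… → 1.32

1.32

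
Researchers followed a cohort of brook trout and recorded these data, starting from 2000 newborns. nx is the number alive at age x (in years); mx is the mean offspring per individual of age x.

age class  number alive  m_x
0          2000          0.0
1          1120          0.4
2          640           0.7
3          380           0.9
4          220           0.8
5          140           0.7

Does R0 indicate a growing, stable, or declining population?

lx = nx/n0 = nx/2000: 1, 0.56, 0.32, 0.19, 0.11, 0.07
R0 = Σ lx·mx = 0 + 0.224 + 0.224 + 0.171 + 0.088 + 0.049 = 0.756
R0 < 1, so the population is declining.

declining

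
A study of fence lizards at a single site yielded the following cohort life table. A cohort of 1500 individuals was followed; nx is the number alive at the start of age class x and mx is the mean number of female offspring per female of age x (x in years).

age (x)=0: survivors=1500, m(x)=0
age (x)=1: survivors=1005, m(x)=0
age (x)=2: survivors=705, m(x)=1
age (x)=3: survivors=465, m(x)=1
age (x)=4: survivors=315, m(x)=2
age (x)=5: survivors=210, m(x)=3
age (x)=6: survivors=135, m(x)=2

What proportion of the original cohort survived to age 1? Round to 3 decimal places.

0.670

l_1 = n_1/n_0 = 1005/1500 = 0.67 → 0.670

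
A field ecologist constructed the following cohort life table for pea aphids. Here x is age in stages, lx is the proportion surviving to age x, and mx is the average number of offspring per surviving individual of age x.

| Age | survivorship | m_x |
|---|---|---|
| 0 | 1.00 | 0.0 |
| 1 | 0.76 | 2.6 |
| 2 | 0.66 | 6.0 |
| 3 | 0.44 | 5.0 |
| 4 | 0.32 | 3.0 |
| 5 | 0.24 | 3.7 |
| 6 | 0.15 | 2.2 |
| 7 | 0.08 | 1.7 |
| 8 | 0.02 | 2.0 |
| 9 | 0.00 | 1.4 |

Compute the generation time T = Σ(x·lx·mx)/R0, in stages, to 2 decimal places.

lx·mx: 0, 1.976, 3.96, 2.2, 0.96, 0.888, 0.33, 0.136, 0.04, 0 → R0 = 10.49
x·lx·mx: 0, 1.976, 7.92, 6.6, 3.84, 4.44, 1.98, 0.952, 0.32, 0 → Σ = 28.028
T = 28.028 / 10.49 = 2.671878… → 2.67

2.67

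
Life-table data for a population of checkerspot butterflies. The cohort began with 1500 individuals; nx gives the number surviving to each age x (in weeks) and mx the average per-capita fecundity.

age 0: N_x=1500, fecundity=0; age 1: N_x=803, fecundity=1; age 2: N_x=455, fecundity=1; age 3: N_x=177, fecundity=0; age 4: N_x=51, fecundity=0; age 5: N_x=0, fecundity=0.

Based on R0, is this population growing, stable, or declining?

lx = nx/n0 = nx/1500: 1, 0.53533…, 0.30333…, 0.118, 0.034, 0
R0 = Σ lx·mx = 0 + 0.535333… + 0.303333… + 0 + 0 + 0 = 0.838667…
R0 < 1, so the population is declining.

declining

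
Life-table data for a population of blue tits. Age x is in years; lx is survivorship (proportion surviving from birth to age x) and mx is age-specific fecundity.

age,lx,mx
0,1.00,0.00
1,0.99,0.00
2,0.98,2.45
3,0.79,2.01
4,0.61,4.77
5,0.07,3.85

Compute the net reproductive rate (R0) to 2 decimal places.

lx·mx by age: 0, 0, 2.401, 1.5879, 2.9097, 0.2695
R0 = Σ lx·mx = 7.1681 → 7.17

7.17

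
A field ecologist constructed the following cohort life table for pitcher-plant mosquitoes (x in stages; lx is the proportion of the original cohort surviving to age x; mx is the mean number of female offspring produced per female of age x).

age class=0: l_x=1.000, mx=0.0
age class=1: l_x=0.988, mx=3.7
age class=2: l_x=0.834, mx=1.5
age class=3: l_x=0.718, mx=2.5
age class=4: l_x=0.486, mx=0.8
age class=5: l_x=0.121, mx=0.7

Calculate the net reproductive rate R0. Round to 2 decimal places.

7.18

lx·mx by age: 0, 3.6556, 1.251, 1.795, 0.3888, 0.0847
R0 = Σ lx·mx = 7.1751 → 7.18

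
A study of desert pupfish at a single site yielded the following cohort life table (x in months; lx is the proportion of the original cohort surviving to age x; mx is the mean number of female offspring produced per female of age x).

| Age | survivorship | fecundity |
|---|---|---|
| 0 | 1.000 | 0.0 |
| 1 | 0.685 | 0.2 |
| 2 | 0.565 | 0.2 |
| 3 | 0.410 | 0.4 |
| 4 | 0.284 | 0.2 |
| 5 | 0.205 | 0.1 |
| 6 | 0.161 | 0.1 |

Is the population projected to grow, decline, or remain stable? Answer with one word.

R0 = Σ lx·mx = 0 + 0.137 + 0.113 + 0.164 + 0.0568 + 0.0205 + 0.0161 = 0.5074
R0 < 1, so the population is declining.

declining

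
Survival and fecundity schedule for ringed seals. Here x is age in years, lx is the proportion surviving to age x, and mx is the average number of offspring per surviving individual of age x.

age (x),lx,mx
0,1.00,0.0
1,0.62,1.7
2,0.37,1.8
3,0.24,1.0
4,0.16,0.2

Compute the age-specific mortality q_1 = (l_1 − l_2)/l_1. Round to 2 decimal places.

q_1 = (l_1 − l_2) / l_1 = (0.62 − 0.37) / 0.62
     = 0.25 / 0.62 = 0.403226… → 0.40

0.40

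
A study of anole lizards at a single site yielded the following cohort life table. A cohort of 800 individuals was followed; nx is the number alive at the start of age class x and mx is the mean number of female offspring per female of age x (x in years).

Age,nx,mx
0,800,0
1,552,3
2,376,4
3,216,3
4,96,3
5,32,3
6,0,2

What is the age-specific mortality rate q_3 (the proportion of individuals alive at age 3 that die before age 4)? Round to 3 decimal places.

0.556

lx = nx/n0 = nx/800: 1, 0.69, 0.47, 0.27, 0.12, 0.04, 0
q_3 = (l_3 − l_4) / l_3 = (0.27 − 0.12) / 0.27
     = 0.15 / 0.27 = 0.555556… → 0.556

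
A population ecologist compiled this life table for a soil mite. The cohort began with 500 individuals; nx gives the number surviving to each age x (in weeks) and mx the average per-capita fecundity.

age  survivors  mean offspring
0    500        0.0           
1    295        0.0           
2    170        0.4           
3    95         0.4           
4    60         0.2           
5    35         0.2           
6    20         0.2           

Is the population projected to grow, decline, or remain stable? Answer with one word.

declining

lx = nx/n0 = nx/500: 1, 0.59, 0.34, 0.19, 0.12, 0.07, 0.04
R0 = Σ lx·mx = 0 + 0 + 0.136 + 0.076 + 0.024 + 0.014 + 0.008 = 0.258
R0 < 1, so the population is declining.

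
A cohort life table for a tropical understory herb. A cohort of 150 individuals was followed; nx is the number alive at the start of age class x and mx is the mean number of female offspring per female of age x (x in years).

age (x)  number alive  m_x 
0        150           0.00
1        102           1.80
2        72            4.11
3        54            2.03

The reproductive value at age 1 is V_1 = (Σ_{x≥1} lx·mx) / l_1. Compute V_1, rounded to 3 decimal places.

lx = nx/n0 = nx/150: 1, 0.68, 0.48, 0.36
lx·mx for x ≥ 1: 1.224, 1.9728, 0.7308 → sum = 3.9276
V_1 = 3.9276 / l_1 = 3.9276 / 0.68 = 5.775882… → 5.776

5.776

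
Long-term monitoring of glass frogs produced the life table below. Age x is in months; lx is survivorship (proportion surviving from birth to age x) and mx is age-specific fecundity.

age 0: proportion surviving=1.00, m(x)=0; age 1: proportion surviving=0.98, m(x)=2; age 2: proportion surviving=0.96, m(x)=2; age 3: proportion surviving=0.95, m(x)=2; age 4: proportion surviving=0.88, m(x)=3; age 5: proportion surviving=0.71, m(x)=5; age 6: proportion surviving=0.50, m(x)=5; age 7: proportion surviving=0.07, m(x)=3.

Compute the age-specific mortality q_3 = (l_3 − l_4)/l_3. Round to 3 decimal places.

q_3 = (l_3 − l_4) / l_3 = (0.95 − 0.88) / 0.95
     = 0.07 / 0.95 = 0.073684… → 0.074

0.074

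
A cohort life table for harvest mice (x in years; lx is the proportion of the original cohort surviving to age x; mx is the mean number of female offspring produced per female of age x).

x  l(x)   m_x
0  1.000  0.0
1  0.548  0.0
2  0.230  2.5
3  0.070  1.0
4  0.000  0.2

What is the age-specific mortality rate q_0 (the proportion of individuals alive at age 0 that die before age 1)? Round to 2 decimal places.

0.45

q_0 = (l_0 − l_1) / l_0 = (1 − 0.548) / 1
     = 0.452 / 1 = 0.452 → 0.45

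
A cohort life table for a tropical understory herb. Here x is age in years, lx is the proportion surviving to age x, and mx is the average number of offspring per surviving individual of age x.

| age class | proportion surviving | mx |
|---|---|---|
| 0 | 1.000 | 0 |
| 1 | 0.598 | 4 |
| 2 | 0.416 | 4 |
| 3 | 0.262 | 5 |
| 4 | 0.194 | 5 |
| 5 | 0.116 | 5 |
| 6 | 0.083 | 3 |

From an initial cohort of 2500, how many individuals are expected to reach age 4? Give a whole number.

Expected survivors = N0 · l_4 = 2500 × 0.194 = 485 → 485

485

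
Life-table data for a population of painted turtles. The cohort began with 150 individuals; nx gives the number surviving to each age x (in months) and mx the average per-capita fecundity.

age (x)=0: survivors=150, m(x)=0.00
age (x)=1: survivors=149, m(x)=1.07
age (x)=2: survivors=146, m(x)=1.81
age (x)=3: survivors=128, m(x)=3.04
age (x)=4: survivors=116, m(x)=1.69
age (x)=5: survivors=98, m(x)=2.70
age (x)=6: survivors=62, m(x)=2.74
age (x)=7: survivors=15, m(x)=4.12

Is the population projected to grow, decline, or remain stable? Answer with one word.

lx = nx/n0 = nx/150: 1, 0.99333…, 0.97333…, 0.85333…, 0.77333…, 0.65333…, 0.41333…, 0.1
R0 = Σ lx·mx = 0 + 1.062867… + 1.761733… + 2.594133… + 1.306933… + 1.764… + 1.132533… + 0.412 = 10.0342…
R0 > 1, so the population is growing.

growing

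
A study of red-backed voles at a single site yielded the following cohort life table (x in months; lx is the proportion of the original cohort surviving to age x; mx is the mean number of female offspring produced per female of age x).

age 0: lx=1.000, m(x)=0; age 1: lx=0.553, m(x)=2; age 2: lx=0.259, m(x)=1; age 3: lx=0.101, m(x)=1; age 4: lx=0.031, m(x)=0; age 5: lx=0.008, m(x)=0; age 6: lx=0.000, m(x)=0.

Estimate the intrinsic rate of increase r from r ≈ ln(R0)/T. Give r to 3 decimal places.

0.291

R0 = Σ lx·mx = 0 + 1.106 + 0.259 + 0.101 + 0 + 0 + 0 = 1.466
Σ x·lx·mx = 1.927; T = 1.927/1.466 = 1.31446…
r ≈ ln(R0)/T = ln(1.466)/1.31446… = 0.29102… → 0.291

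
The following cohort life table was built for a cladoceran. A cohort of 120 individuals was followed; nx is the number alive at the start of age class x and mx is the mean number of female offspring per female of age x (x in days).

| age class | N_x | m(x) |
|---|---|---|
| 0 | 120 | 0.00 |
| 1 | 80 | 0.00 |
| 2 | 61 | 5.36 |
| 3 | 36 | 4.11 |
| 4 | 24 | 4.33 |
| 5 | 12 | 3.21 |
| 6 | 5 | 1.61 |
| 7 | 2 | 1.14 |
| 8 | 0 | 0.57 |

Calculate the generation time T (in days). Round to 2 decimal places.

lx = nx/n0 = nx/120: 1, 0.66667…, 0.50833…, 0.3, 0.2, 0.1, 0.04167…, 0.01667…, 0
lx·mx: 0, 0, 2.724667…, 1.233, 0.866, 0.321, 0.067083…, 0.019…, 0 → R0 = 5.23075…
x·lx·mx: 0, 0, 5.449333…, 3.699, 3.464, 1.605, 0.4025…, 0.133…, 0 → Σ = 14.752833…
T = 14.752833… / 5.23075… = 2.820405… → 2.82

2.82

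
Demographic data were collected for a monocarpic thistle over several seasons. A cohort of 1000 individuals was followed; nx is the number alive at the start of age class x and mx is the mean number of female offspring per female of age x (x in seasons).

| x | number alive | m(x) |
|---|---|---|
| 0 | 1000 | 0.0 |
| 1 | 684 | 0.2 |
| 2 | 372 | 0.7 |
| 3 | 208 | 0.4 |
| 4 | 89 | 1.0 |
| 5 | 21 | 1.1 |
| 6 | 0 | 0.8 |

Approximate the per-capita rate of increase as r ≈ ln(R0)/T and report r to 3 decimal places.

-0.225

lx = nx/n0 = nx/1000: 1, 0.684, 0.372, 0.208, 0.089, 0.021, 0
R0 = Σ lx·mx = 0 + 0.1368 + 0.2604 + 0.0832 + 0.089 + 0.0231 + 0 = 0.5925
Σ x·lx·mx = 1.3787; T = 1.3787/0.5925 = 2.32692…
r ≈ ln(R0)/T = ln(0.5925)/2.32692… = -0.22493… → -0.225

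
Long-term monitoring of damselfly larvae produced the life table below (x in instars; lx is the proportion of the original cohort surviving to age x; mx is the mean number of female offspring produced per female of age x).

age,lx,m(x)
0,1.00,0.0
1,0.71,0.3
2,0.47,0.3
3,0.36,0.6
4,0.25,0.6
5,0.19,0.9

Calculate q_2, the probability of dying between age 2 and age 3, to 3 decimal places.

0.234

q_2 = (l_2 − l_3) / l_2 = (0.47 − 0.36) / 0.47
     = 0.11 / 0.47 = 0.234043… → 0.234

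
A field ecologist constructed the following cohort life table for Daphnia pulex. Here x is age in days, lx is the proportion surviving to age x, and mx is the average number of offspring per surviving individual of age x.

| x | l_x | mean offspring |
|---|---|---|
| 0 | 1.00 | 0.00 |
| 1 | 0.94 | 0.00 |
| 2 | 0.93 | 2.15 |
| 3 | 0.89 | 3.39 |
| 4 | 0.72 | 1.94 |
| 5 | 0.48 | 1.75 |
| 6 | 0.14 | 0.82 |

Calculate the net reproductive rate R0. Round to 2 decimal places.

7.37

lx·mx by age: 0, 0, 1.9995, 3.0171, 1.3968, 0.84, 0.1148
R0 = Σ lx·mx = 7.3682 → 7.37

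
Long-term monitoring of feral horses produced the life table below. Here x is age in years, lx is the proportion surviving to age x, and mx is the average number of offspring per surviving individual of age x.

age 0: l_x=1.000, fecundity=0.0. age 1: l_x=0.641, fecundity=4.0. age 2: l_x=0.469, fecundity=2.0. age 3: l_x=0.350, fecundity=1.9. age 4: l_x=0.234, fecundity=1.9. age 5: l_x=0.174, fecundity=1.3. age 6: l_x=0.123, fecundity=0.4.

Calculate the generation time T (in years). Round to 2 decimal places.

1.97

lx·mx: 0, 2.564, 0.938, 0.665, 0.4446, 0.2262, 0.0492 → R0 = 4.887
x·lx·mx: 0, 2.564, 1.876, 1.995, 1.7784, 1.131, 0.2952 → Σ = 9.6396
T = 9.6396 / 4.887 = 1.972498… → 1.97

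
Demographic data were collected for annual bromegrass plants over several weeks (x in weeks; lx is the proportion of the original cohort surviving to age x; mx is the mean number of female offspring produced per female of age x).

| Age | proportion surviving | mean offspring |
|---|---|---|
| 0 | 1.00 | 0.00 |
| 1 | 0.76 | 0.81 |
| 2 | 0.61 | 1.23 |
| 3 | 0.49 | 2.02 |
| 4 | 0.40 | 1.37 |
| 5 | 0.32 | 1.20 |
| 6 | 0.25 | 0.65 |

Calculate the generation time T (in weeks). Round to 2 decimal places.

lx·mx: 0, 0.6156, 0.7503, 0.9898, 0.548, 0.384, 0.1625 → R0 = 3.4502
x·lx·mx: 0, 0.6156, 1.5006, 2.9694, 2.192, 1.92, 0.975 → Σ = 10.1726
T = 10.1726 / 3.4502 = 2.948409… → 2.95

2.95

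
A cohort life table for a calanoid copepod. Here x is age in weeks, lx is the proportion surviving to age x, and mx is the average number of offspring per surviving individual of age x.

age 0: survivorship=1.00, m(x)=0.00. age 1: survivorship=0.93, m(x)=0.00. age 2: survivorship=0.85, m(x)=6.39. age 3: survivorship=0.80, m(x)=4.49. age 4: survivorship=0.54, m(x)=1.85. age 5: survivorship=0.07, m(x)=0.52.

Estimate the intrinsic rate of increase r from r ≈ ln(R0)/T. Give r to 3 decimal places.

R0 = Σ lx·mx = 0 + 0 + 5.4315 + 3.592 + 0.999 + 0.0364 = 10.0589
Σ x·lx·mx = 25.817; T = 25.817/10.0589 = 2.56658…
r ≈ ln(R0)/T = ln(10.0589)/2.56658… = 0.89943… → 0.899

0.899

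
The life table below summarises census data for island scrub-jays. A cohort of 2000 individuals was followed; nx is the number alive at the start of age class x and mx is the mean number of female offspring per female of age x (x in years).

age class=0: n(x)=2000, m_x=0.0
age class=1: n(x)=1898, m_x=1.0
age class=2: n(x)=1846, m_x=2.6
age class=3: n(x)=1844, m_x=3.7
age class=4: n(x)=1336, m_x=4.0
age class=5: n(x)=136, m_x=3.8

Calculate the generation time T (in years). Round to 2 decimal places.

lx = nx/n0 = nx/2000: 1, 0.949, 0.923, 0.922, 0.668, 0.068
lx·mx: 0, 0.949, 2.3998, 3.4114, 2.672, 0.2584 → R0 = 9.6906
x·lx·mx: 0, 0.949, 4.7996, 10.2342, 10.688, 1.292 → Σ = 27.9628
T = 27.9628 / 9.6906 = 2.885559… → 2.89

2.89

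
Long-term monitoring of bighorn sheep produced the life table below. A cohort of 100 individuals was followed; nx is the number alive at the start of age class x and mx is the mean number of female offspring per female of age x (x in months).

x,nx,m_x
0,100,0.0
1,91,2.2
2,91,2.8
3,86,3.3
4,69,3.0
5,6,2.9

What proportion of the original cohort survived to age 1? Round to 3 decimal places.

0.910

l_1 = n_1/n_0 = 91/100 = 0.91 → 0.910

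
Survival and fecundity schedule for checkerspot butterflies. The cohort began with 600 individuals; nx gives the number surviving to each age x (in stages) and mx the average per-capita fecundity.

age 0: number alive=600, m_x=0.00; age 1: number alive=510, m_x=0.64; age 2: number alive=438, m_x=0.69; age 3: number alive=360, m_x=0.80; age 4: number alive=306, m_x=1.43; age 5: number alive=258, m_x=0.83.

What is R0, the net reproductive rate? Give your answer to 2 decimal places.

lx = nx/n0 = nx/600: 1, 0.85, 0.73, 0.6, 0.51, 0.43
lx·mx by age: 0, 0.544, 0.5037, 0.48, 0.7293, 0.3569
R0 = Σ lx·mx = 2.6139 → 2.61

2.61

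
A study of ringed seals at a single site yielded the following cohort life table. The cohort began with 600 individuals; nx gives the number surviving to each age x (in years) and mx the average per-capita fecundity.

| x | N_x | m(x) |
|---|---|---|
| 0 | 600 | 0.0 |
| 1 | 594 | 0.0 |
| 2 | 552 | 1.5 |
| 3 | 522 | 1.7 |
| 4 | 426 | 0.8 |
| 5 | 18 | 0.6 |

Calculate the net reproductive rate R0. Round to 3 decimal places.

3.445

lx = nx/n0 = nx/600: 1, 0.99, 0.92, 0.87, 0.71, 0.03
lx·mx by age: 0, 0, 1.38, 1.479, 0.568, 0.018
R0 = Σ lx·mx = 3.445 → 3.445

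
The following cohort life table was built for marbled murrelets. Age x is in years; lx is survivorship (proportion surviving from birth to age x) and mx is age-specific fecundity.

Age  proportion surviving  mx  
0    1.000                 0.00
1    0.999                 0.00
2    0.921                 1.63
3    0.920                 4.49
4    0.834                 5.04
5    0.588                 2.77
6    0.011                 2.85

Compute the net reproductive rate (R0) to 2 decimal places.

lx·mx by age: 0, 0, 1.50123, 4.1308, 4.20336, 1.62876, 0.03135
R0 = Σ lx·mx = 11.4955 → 11.50

11.50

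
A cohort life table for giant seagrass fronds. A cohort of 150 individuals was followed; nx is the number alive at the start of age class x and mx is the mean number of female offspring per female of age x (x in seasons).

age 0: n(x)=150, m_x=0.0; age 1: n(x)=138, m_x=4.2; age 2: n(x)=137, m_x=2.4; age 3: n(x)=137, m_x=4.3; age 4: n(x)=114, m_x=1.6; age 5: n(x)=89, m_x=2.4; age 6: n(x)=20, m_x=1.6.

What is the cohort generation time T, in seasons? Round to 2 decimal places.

lx = nx/n0 = nx/150: 1, 0.92, 0.91333…, 0.91333…, 0.76, 0.59333…, 0.13333…
lx·mx: 0, 3.864, 2.192…, 3.927333…, 1.216, 1.424…, 0.213333… → R0 = 12.836667…
x·lx·mx: 0, 3.864, 4.384…, 11.782…, 4.864, 7.12…, 1.28… → Σ = 33.294…
T = 33.294… / 12.836667… = 2.593664… → 2.59

2.59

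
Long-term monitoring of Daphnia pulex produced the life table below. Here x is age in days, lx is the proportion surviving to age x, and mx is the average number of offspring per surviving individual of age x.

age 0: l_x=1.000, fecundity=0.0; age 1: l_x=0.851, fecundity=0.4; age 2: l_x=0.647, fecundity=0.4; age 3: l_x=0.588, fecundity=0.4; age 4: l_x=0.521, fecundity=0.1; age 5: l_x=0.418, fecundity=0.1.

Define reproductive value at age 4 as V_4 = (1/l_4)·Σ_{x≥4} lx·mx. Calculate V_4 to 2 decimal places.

0.18

lx·mx for x ≥ 4: 0.0521, 0.0418 → sum = 0.0939
V_4 = 0.0939 / l_4 = 0.0939 / 0.521 = 0.18023… → 0.18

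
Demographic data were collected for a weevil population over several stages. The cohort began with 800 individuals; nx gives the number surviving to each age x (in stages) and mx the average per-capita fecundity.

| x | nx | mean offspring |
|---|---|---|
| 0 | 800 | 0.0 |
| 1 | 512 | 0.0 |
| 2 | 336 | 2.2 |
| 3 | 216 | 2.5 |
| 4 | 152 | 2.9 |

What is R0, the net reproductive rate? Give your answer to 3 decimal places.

lx = nx/n0 = nx/800: 1, 0.64, 0.42, 0.27, 0.19
lx·mx by age: 0, 0, 0.924, 0.675, 0.551
R0 = Σ lx·mx = 2.15 → 2.150

2.150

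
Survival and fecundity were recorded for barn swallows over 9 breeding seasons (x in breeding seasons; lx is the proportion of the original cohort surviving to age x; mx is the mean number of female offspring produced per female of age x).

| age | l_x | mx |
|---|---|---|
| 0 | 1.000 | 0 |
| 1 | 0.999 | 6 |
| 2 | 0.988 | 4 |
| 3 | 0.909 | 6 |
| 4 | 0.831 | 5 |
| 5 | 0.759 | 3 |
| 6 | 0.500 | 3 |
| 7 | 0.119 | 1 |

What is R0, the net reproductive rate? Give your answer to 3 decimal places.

lx·mx by age: 0, 5.994, 3.952, 5.454, 4.155, 2.277, 1.5, 0.119
R0 = Σ lx·mx = 23.451 → 23.451

23.451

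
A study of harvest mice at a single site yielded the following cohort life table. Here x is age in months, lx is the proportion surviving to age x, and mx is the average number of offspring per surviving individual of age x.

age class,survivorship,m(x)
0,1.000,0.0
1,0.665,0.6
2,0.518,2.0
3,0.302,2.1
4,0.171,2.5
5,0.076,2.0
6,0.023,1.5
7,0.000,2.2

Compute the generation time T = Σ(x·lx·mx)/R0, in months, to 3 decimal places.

2.628

lx·mx: 0, 0.399, 1.036, 0.6342, 0.4275, 0.152, 0.0345, 0 → R0 = 2.6832
x·lx·mx: 0, 0.399, 2.072, 1.9026, 1.71, 0.76, 0.207, 0 → Σ = 7.0506
T = 7.0506 / 2.6832 = 2.627683… → 2.628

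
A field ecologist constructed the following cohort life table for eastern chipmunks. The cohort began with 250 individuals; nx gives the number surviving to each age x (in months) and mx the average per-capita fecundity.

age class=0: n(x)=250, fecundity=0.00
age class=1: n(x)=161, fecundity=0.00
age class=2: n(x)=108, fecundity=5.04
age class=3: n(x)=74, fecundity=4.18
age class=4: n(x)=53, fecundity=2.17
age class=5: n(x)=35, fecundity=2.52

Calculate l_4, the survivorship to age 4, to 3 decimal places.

0.212

l_4 = n_4/n_0 = 53/250 = 0.212 → 0.212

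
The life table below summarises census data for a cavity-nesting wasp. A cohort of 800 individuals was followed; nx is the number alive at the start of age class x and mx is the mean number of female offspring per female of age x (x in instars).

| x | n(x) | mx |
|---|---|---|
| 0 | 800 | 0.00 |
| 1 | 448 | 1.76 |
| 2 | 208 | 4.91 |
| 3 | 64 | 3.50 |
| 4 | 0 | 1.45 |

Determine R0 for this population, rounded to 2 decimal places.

2.54

lx = nx/n0 = nx/800: 1, 0.56, 0.26, 0.08, 0
lx·mx by age: 0, 0.9856, 1.2766, 0.28, 0
R0 = Σ lx·mx = 2.5422 → 2.54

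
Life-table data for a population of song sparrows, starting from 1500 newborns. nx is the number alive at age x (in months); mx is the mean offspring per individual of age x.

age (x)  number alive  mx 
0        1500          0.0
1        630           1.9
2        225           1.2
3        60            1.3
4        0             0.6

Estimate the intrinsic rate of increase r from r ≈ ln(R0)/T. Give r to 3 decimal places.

0.023

lx = nx/n0 = nx/1500: 1, 0.42, 0.15, 0.04, 0
R0 = Σ lx·mx = 0 + 0.798 + 0.18 + 0.052 + 0 = 1.03
Σ x·lx·mx = 1.314; T = 1.314/1.03 = 1.27573…
r ≈ ln(R0)/T = ln(1.03)/1.27573… = 0.02317… → 0.023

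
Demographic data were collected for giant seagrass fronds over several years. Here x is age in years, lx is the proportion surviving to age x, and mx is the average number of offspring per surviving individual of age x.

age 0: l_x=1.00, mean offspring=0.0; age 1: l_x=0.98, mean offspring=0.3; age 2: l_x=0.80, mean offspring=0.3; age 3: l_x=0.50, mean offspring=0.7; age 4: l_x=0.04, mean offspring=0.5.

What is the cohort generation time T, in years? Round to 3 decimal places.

2.106

lx·mx: 0, 0.294, 0.24, 0.35, 0.02 → R0 = 0.904
x·lx·mx: 0, 0.294, 0.48, 1.05, 0.08 → Σ = 1.904
T = 1.904 / 0.904 = 2.106195… → 2.106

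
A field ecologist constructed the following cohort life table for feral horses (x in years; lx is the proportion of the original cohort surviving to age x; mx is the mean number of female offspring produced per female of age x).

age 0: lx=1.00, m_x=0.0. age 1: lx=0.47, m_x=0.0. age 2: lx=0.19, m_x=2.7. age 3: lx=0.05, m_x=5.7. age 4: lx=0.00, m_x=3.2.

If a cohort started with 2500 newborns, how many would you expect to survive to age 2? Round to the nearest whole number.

475

Expected survivors = N0 · l_2 = 2500 × 0.19 = 475 → 475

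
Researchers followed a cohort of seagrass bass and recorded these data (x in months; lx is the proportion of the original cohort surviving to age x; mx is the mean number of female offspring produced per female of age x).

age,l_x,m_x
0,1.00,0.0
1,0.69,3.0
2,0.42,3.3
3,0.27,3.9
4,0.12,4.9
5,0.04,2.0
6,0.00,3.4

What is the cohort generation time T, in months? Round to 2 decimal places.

2.08

lx·mx: 0, 2.07, 1.386, 1.053, 0.588, 0.08, 0 → R0 = 5.177
x·lx·mx: 0, 2.07, 2.772, 3.159, 2.352, 0.4, 0 → Σ = 10.753
T = 10.753 / 5.177 = 2.077072… → 2.08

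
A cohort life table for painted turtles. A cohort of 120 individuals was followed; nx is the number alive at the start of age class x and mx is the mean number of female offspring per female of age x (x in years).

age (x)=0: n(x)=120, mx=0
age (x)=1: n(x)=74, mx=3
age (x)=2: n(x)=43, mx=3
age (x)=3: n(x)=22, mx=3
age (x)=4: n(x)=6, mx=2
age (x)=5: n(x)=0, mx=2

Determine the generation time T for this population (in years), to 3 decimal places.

lx = nx/n0 = nx/120: 1, 0.61667…, 0.35833…, 0.18333…, 0.05, 0
lx·mx: 0, 1.85…, 1.075…, 0.55…, 0.1, 0 → R0 = 3.575…
x·lx·mx: 0, 1.85…, 2.15…, 1.65…, 0.4, 0 → Σ = 6.05…
T = 6.05… / 3.575… = 1.692308… → 1.692

1.692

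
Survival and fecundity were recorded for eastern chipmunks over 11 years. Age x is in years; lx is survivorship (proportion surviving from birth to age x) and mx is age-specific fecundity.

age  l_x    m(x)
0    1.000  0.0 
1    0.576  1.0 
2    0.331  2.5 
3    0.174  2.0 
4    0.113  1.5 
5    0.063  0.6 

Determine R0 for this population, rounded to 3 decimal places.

1.959

lx·mx by age: 0, 0.576, 0.8275, 0.348, 0.1695, 0.0378
R0 = Σ lx·mx = 1.9588 → 1.959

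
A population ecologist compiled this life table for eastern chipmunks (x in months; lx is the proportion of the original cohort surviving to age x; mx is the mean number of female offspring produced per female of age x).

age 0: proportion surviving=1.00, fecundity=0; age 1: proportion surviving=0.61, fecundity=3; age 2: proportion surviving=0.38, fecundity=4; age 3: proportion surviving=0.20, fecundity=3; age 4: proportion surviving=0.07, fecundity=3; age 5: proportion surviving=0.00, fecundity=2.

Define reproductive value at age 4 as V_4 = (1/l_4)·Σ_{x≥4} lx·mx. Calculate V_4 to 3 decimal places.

3.000

lx·mx for x ≥ 4: 0.21, 0 → sum = 0.21
V_4 = 0.21 / l_4 = 0.21 / 0.07 = 3 → 3.000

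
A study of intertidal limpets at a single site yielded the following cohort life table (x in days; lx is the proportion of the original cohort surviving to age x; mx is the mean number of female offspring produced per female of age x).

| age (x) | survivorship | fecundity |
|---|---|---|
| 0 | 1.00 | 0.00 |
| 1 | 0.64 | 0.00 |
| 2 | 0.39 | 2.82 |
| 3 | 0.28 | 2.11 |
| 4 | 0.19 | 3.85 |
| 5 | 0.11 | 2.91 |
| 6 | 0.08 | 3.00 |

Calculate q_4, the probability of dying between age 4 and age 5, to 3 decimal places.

q_4 = (l_4 − l_5) / l_4 = (0.19 − 0.11) / 0.19
     = 0.08 / 0.19 = 0.421053… → 0.421

0.421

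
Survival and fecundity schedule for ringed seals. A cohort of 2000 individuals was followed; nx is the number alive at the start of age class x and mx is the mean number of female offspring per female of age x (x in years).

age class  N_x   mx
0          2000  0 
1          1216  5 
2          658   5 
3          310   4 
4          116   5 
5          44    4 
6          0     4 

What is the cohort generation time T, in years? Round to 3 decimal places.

lx = nx/n0 = nx/2000: 1, 0.608, 0.329, 0.155, 0.058, 0.022, 0
lx·mx: 0, 3.04, 1.645, 0.62, 0.29, 0.088, 0 → R0 = 5.683
x·lx·mx: 0, 3.04, 3.29, 1.86, 1.16, 0.44, 0 → Σ = 9.79
T = 9.79 / 5.683 = 1.722682… → 1.723

1.723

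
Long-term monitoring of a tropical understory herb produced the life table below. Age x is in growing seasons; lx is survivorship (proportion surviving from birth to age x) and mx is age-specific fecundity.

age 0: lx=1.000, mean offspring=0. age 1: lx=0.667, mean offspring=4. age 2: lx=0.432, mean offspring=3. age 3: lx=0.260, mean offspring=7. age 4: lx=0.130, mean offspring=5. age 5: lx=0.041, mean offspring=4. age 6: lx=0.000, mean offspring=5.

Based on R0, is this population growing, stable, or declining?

R0 = Σ lx·mx = 0 + 2.668 + 1.296 + 1.82 + 0.65 + 0.164 + 0 = 6.598
R0 > 1, so the population is growing.

growing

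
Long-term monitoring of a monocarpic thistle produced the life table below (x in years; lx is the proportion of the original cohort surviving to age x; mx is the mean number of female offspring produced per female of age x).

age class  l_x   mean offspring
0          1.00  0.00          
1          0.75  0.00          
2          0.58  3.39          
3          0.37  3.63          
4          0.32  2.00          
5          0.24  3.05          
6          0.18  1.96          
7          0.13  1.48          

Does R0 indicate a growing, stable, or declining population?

R0 = Σ lx·mx = 0 + 0 + 1.9662 + 1.3431 + 0.64 + 0.732 + 0.3528 + 0.1924 = 5.2265
R0 > 1, so the population is growing.

growing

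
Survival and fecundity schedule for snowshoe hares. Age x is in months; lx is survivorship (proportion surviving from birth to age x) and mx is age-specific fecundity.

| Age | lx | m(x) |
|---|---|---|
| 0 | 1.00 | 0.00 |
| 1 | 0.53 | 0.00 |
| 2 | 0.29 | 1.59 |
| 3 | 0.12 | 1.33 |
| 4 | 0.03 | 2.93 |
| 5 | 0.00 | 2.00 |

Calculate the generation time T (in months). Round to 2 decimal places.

lx·mx: 0, 0, 0.4611, 0.1596, 0.0879, 0 → R0 = 0.7086
x·lx·mx: 0, 0, 0.9222, 0.4788, 0.3516, 0 → Σ = 1.7526
T = 1.7526 / 0.7086 = 2.473328… → 2.47

2.47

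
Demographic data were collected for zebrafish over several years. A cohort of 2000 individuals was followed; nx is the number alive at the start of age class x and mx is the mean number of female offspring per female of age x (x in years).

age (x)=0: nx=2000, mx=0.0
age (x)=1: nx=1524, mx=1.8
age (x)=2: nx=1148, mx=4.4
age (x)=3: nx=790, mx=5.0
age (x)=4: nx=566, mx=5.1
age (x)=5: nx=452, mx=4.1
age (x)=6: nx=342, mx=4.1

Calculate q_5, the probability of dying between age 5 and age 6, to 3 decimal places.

lx = nx/n0 = nx/2000: 1, 0.762, 0.574, 0.395, 0.283, 0.226, 0.171
q_5 = (l_5 − l_6) / l_5 = (0.226 − 0.171) / 0.226
     = 0.055 / 0.226 = 0.243363… → 0.243

0.243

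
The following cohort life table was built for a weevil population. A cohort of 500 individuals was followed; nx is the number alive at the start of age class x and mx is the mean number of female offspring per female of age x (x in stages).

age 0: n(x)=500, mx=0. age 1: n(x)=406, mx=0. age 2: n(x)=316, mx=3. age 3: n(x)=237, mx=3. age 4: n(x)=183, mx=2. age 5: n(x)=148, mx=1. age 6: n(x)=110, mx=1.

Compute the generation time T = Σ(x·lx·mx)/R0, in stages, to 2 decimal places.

3.02

lx = nx/n0 = nx/500: 1, 0.812, 0.632, 0.474, 0.366, 0.296, 0.22
lx·mx: 0, 0, 1.896, 1.422, 0.732, 0.296, 0.22 → R0 = 4.566
x·lx·mx: 0, 0, 3.792, 4.266, 2.928, 1.48, 1.32 → Σ = 13.786
T = 13.786 / 4.566 = 3.019273… → 3.02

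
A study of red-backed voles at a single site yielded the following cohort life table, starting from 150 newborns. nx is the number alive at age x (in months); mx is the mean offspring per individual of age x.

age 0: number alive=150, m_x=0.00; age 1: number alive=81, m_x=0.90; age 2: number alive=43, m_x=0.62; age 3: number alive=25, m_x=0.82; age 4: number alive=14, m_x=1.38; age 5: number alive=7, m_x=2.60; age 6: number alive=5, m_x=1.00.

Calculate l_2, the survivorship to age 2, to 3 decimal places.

0.287

l_2 = n_2/n_0 = 43/150 = 0.286667… → 0.287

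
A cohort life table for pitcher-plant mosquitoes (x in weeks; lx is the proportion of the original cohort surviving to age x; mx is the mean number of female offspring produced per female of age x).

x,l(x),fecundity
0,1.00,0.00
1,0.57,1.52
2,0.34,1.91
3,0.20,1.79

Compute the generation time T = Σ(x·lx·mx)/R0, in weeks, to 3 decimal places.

1.729

lx·mx: 0, 0.8664, 0.6494, 0.358 → R0 = 1.8738
x·lx·mx: 0, 0.8664, 1.2988, 1.074 → Σ = 3.2392
T = 3.2392 / 1.8738 = 1.72868… → 1.729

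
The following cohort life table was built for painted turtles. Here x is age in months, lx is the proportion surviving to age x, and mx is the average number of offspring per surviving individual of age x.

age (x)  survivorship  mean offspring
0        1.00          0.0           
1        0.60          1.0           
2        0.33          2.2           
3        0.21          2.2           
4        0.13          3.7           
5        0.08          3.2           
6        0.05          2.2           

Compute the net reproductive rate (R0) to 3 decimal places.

lx·mx by age: 0, 0.6, 0.726, 0.462, 0.481, 0.256, 0.11
R0 = Σ lx·mx = 2.635 → 2.635

2.635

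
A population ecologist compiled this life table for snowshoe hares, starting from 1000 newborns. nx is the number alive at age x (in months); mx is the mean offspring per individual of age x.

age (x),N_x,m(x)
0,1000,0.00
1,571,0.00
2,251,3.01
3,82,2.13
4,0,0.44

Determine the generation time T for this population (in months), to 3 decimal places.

2.188

lx = nx/n0 = nx/1000: 1, 0.571, 0.251, 0.082, 0
lx·mx: 0, 0, 0.75551, 0.17466, 0 → R0 = 0.93017
x·lx·mx: 0, 0, 1.51102, 0.52398, 0 → Σ = 2.035
T = 2.035 / 0.93017 = 2.187772… → 2.188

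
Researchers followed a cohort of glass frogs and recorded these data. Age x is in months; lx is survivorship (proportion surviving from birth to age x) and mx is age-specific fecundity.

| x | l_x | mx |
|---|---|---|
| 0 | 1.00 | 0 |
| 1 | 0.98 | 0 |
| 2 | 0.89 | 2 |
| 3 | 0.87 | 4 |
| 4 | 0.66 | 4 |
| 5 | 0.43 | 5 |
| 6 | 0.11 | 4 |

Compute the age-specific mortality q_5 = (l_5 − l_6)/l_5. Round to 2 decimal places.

0.74

q_5 = (l_5 − l_6) / l_5 = (0.43 − 0.11) / 0.43
     = 0.32 / 0.43 = 0.744186… → 0.74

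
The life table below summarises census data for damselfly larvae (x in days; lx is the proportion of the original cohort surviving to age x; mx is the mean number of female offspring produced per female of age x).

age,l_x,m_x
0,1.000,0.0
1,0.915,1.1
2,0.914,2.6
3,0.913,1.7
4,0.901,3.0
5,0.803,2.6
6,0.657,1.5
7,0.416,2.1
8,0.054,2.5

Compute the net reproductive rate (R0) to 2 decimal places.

lx·mx by age: 0, 1.0065, 2.3764, 1.5521, 2.703, 2.0878, 0.9855, 0.8736, 0.135
R0 = Σ lx·mx = 11.7199 → 11.72

11.72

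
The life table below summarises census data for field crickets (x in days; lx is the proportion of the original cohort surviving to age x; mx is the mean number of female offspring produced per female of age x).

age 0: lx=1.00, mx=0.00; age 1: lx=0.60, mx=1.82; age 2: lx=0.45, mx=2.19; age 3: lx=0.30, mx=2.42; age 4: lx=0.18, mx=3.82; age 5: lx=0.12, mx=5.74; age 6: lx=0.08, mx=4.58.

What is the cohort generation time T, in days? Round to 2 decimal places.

3.00

lx·mx: 0, 1.092, 0.9855, 0.726, 0.6876, 0.6888, 0.3664 → R0 = 4.5463
x·lx·mx: 0, 1.092, 1.971, 2.178, 2.7504, 3.444, 2.1984 → Σ = 13.6338
T = 13.6338 / 4.5463 = 2.998878… → 3.00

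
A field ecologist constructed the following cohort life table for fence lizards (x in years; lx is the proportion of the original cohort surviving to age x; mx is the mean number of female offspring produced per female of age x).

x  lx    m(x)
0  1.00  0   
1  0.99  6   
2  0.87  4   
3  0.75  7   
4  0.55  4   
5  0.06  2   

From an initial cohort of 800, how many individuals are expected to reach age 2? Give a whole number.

Expected survivors = N0 · l_2 = 800 × 0.87 = 696 → 696

696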